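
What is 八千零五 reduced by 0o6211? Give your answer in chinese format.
Convert 八千零五 (Chinese numeral) → 8×1000 + 5 = 8005 (decimal)
Convert 0o6211 (octal) → 6×512 + 2×64 + 1×8 + 1 = 3209 (decimal)
Compute 8005 - 3209 = 4796
Convert 4796 (decimal) → 4796 = 4×1000 + 7×100 + 9×10 + 6 → 四千七百九十六 (Chinese numeral)
四千七百九十六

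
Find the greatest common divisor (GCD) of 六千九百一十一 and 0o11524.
Convert 六千九百一十一 (Chinese numeral) → 6×1000 + 9×100 + 1×10 + 1 = 6911 (decimal)
Convert 0o11524 (octal) → 1×4096 + 1×512 + 5×64 + 2×8 + 4 = 4948 (decimal)
Compute gcd(6911, 4948) = 1
1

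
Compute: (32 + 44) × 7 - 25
Parentheses first: 32 + 44 = 76
Multiply: 76 × 7 = 532
Subtract: 532 - 25 = 507
507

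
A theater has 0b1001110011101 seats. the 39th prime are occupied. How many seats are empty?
Convert 0b1001110011101 (binary) → 4096 + 512 + 256 + 128 + 16 + 8 + 4 + 1 = 5021 (decimal)
Convert the 39th prime (prime index) → 167 (decimal)
Compute 5021 - 167 = 4854
4854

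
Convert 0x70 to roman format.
Convert 0x70 (hexadecimal) → 7×16 = 112 (decimal)
Convert 112 (decimal) → 112 = 100 + 10 + 1 + 1 → CXII (Roman numeral)
CXII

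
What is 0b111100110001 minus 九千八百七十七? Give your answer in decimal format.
Convert 0b111100110001 (binary) → 2048 + 1024 + 512 + 256 + 32 + 16 + 1 = 3889 (decimal)
Convert 九千八百七十七 (Chinese numeral) → 9×1000 + 8×100 + 7×10 + 7 = 9877 (decimal)
Compute 3889 - 9877 = -5988
-5988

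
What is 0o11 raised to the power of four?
Convert 0o11 (octal) → 1×8 + 1 = 9 (decimal)
Convert four (English words) → 4 (decimal)
Compute 9 ^ 4 = 6561
6561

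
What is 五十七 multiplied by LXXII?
Convert 五十七 (Chinese numeral) → 5×10 + 7 = 57 (decimal)
Convert LXXII (Roman numeral) → 50 + 10 + 10 + 1 + 1 = 72 (decimal)
Compute 57 × 72 = 4104
4104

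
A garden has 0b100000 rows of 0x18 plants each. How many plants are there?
Convert 0x18 (hexadecimal) → 1×16 + 8 = 24 (decimal)
Convert 0b100000 (binary) → 32 (decimal)
Compute 24 × 32 = 768
768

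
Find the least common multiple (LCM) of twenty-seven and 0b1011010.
Convert twenty-seven (English words) → 27 (decimal)
Convert 0b1011010 (binary) → 64 + 16 + 8 + 2 = 90 (decimal)
Compute lcm(27, 90) = 270
270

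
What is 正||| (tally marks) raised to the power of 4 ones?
Convert 正||| (tally marks) → 5 + 3 = 8 (decimal)
Convert 4 ones (place-value notation) → 4 (decimal)
Compute 8 ^ 4 = 4096
4096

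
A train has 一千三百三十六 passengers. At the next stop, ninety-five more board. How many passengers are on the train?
Convert 一千三百三十六 (Chinese numeral) → 1×1000 + 3×100 + 3×10 + 6 = 1336 (decimal)
Convert ninety-five (English words) → 95 (decimal)
Compute 1336 + 95 = 1431
1431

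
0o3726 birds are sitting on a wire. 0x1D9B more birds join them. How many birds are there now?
Convert 0o3726 (octal) → 3×512 + 7×64 + 2×8 + 6 = 2006 (decimal)
Convert 0x1D9B (hexadecimal) → 1×4096 + 13×256 + 9×16 + 11 = 7579 (decimal)
Compute 2006 + 7579 = 9585
9585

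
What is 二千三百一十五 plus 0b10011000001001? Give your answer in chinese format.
Convert 二千三百一十五 (Chinese numeral) → 2×1000 + 3×100 + 1×10 + 5 = 2315 (decimal)
Convert 0b10011000001001 (binary) → 8192 + 1024 + 512 + 8 + 1 = 9737 (decimal)
Compute 2315 + 9737 = 12052
Convert 12052 (decimal) → 12052 = 1×10000 + 2×1000 + 5×10 + 2 → 一万二千零五十二 (Chinese numeral)
一万二千零五十二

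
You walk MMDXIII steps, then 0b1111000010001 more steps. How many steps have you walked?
Convert MMDXIII (Roman numeral) → 1000 + 1000 + 500 + 10 + 1 + 1 + 1 = 2513 (decimal)
Convert 0b1111000010001 (binary) → 4096 + 2048 + 1024 + 512 + 16 + 1 = 7697 (decimal)
Compute 2513 + 7697 = 10210
10210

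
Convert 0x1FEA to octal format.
Convert 0x1FEA (hexadecimal) → 1×4096 + 15×256 + 14×16 + 10 = 8170 (decimal)
Convert 8170 (decimal) → 8170 = 1×4096 + 7×512 + 7×64 + 5×8 + 2 → 0o17752 (octal)
0o17752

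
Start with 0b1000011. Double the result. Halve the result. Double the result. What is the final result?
Convert 0b1000011 (binary) → 64 + 2 + 1 = 67 (decimal)
Start: 67
67 × 2 = 134
134 ÷ 2 = 67
67 × 2 = 134
134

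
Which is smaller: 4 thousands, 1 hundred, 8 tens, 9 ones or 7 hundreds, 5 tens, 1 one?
Convert 4 thousands, 1 hundred, 8 tens, 9 ones (place-value notation) → 4×1000 + 1×100 + 8×10 + 9 = 4189 (decimal)
Convert 7 hundreds, 5 tens, 1 one (place-value notation) → 7×100 + 5×10 + 1 = 751 (decimal)
Compare 4189 vs 751: smaller = 751
751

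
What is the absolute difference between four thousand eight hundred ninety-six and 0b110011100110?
Convert four thousand eight hundred ninety-six (English words) → 4×1000 + 8×100 + 96 = 4896 (decimal)
Convert 0b110011100110 (binary) → 2048 + 1024 + 128 + 64 + 32 + 4 + 2 = 3302 (decimal)
Compute |4896 - 3302| = 1594
1594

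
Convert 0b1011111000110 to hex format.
Convert 0b1011111000110 (binary) → 4096 + 1024 + 512 + 256 + 128 + 64 + 4 + 2 = 6086 (decimal)
Convert 6086 (decimal) → 6086 = 1×4096 + 7×256 + 12×16 + 6 → 0x17C6 (hexadecimal)
0x17C6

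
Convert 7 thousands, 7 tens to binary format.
Convert 7 thousands, 7 tens (place-value notation) → 7×1000 + 7×10 = 7070 (decimal)
Convert 7070 (decimal) → 7070 = 4096 + 2048 + 512 + 256 + 128 + 16 + 8 + 4 + 2 → 0b1101110011110 (binary)
0b1101110011110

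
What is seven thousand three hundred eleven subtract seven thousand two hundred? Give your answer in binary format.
Convert seven thousand three hundred eleven (English words) → 7×1000 + 3×100 + 11 = 7311 (decimal)
Convert seven thousand two hundred (English words) → 7×1000 + 2×100 = 7200 (decimal)
Compute 7311 - 7200 = 111
Convert 111 (decimal) → 111 = 64 + 32 + 8 + 4 + 2 + 1 → 0b1101111 (binary)
0b1101111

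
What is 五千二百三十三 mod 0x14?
Convert 五千二百三十三 (Chinese numeral) → 5×1000 + 2×100 + 3×10 + 3 = 5233 (decimal)
Convert 0x14 (hexadecimal) → 1×16 + 4 = 20 (decimal)
Compute 5233 mod 20 = 13
13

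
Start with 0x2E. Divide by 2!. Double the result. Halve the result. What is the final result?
Convert 0x2E (hexadecimal) → 2×16 + 14 = 46 (decimal)
Start: 46
Convert 2! (factorial) → 2 (decimal)
46 ÷ 2 = 23
23 × 2 = 46
46 ÷ 2 = 23
23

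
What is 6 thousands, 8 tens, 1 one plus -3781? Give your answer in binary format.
Convert 6 thousands, 8 tens, 1 one (place-value notation) → 6×1000 + 8×10 + 1 = 6081 (decimal)
Compute 6081 + -3781 = 2300
Convert 2300 (decimal) → 2300 = 2048 + 128 + 64 + 32 + 16 + 8 + 4 → 0b100011111100 (binary)
0b100011111100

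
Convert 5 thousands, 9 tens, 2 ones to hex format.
Convert 5 thousands, 9 tens, 2 ones (place-value notation) → 5×1000 + 9×10 + 2 = 5092 (decimal)
Convert 5092 (decimal) → 5092 = 1×4096 + 3×256 + 14×16 + 4 → 0x13E4 (hexadecimal)
0x13E4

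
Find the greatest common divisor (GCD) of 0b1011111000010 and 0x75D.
Convert 0b1011111000010 (binary) → 4096 + 1024 + 512 + 256 + 128 + 64 + 2 = 6082 (decimal)
Convert 0x75D (hexadecimal) → 7×256 + 5×16 + 13 = 1885 (decimal)
Compute gcd(6082, 1885) = 1
1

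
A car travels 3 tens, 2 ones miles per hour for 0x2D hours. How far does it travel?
Convert 3 tens, 2 ones (place-value notation) → 3×10 + 2 = 32 (decimal)
Convert 0x2D (hexadecimal) → 2×16 + 13 = 45 (decimal)
Compute 32 × 45 = 1440
1440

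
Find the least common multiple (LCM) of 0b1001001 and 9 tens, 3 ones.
Convert 0b1001001 (binary) → 64 + 8 + 1 = 73 (decimal)
Convert 9 tens, 3 ones (place-value notation) → 9×10 + 3 = 93 (decimal)
Compute lcm(73, 93) = 6789
6789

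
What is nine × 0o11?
Convert nine (English words) → 9 (decimal)
Convert 0o11 (octal) → 1×8 + 1 = 9 (decimal)
Compute 9 × 9 = 81
81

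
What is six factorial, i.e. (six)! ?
Convert six (English words) → 6 (decimal)
Compute 6! = 720
720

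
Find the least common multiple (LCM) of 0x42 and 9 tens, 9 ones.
Convert 0x42 (hexadecimal) → 4×16 + 2 = 66 (decimal)
Convert 9 tens, 9 ones (place-value notation) → 9×10 + 9 = 99 (decimal)
Compute lcm(66, 99) = 198
198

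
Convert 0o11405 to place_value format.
Convert 0o11405 (octal) → 1×4096 + 1×512 + 4×64 + 5 = 4869 (decimal)
Convert 4869 (decimal) → 4869 = 4×1000 + 8×100 + 6×10 + 9 → 4 thousands, 8 hundreds, 6 tens, 9 ones (place-value notation)
4 thousands, 8 hundreds, 6 tens, 9 ones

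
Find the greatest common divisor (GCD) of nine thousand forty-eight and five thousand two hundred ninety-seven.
Convert nine thousand forty-eight (English words) → 9×1000 + 48 = 9048 (decimal)
Convert five thousand two hundred ninety-seven (English words) → 5×1000 + 2×100 + 97 = 5297 (decimal)
Compute gcd(9048, 5297) = 1
1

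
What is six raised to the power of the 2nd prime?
Convert six (English words) → 6 (decimal)
Convert the 2nd prime (prime index) → 3 (decimal)
Compute 6 ^ 3 = 216
216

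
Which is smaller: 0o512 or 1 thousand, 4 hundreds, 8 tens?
Convert 0o512 (octal) → 5×64 + 1×8 + 2 = 330 (decimal)
Convert 1 thousand, 4 hundreds, 8 tens (place-value notation) → 1×1000 + 4×100 + 8×10 = 1480 (decimal)
Compare 330 vs 1480: smaller = 330
330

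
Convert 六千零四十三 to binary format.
Convert 六千零四十三 (Chinese numeral) → 6×1000 + 4×10 + 3 = 6043 (decimal)
Convert 6043 (decimal) → 6043 = 4096 + 1024 + 512 + 256 + 128 + 16 + 8 + 2 + 1 → 0b1011110011011 (binary)
0b1011110011011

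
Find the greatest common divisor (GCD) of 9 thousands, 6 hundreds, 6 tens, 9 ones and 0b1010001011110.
Convert 9 thousands, 6 hundreds, 6 tens, 9 ones (place-value notation) → 9×1000 + 6×100 + 6×10 + 9 = 9669 (decimal)
Convert 0b1010001011110 (binary) → 4096 + 1024 + 64 + 16 + 8 + 4 + 2 = 5214 (decimal)
Compute gcd(9669, 5214) = 33
33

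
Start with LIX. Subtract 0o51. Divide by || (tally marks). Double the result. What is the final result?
Convert LIX (Roman numeral) → 50 + 9 = 59 (decimal)
Start: 59
Convert 0o51 (octal) → 5×8 + 1 = 41 (decimal)
59 - 41 = 18
Convert || (tally marks) → 2 (decimal)
18 ÷ 2 = 9
9 × 2 = 18
18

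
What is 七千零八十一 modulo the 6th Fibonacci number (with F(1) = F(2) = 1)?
Convert 七千零八十一 (Chinese numeral) → 7×1000 + 8×10 + 1 = 7081 (decimal)
Convert the 6th Fibonacci number (with F(1) = F(2) = 1) (Fibonacci index) → 1, 1, 2, 3, 5, 8 → 8 (decimal)
Compute 7081 mod 8 = 1
1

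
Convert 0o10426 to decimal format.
Convert 0o10426 (octal) → 1×4096 + 4×64 + 2×8 + 6 = 4374 (decimal)
4374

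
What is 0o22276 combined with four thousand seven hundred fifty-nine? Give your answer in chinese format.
Convert 0o22276 (octal) → 2×4096 + 2×512 + 2×64 + 7×8 + 6 = 9406 (decimal)
Convert four thousand seven hundred fifty-nine (English words) → 4×1000 + 7×100 + 59 = 4759 (decimal)
Compute 9406 + 4759 = 14165
Convert 14165 (decimal) → 14165 = 1×10000 + 4×1000 + 1×100 + 6×10 + 5 → 一万四千一百六十五 (Chinese numeral)
一万四千一百六十五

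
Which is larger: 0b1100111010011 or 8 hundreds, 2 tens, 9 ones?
Convert 0b1100111010011 (binary) → 4096 + 2048 + 256 + 128 + 64 + 16 + 2 + 1 = 6611 (decimal)
Convert 8 hundreds, 2 tens, 9 ones (place-value notation) → 8×100 + 2×10 + 9 = 829 (decimal)
Compare 6611 vs 829: larger = 6611
6611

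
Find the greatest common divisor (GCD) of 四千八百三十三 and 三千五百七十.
Convert 四千八百三十三 (Chinese numeral) → 4×1000 + 8×100 + 3×10 + 3 = 4833 (decimal)
Convert 三千五百七十 (Chinese numeral) → 3×1000 + 5×100 + 7×10 = 3570 (decimal)
Compute gcd(4833, 3570) = 3
3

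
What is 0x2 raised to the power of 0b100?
Convert 0x2 (hexadecimal) → 2 (decimal)
Convert 0b100 (binary) → 4 (decimal)
Compute 2 ^ 4 = 16
16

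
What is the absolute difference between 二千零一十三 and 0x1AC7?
Convert 二千零一十三 (Chinese numeral) → 2×1000 + 1×10 + 3 = 2013 (decimal)
Convert 0x1AC7 (hexadecimal) → 1×4096 + 10×256 + 12×16 + 7 = 6855 (decimal)
Compute |2013 - 6855| = 4842
4842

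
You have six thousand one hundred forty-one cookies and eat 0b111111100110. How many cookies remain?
Convert six thousand one hundred forty-one (English words) → 6×1000 + 1×100 + 41 = 6141 (decimal)
Convert 0b111111100110 (binary) → 2048 + 1024 + 512 + 256 + 128 + 64 + 32 + 4 + 2 = 4070 (decimal)
Compute 6141 - 4070 = 2071
2071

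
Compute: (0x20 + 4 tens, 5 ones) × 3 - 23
Convert 0x20 (hexadecimal) → 2×16 = 32 (decimal)
Convert 4 tens, 5 ones (place-value notation) → 4×10 + 5 = 45 (decimal)
Expression in decimal: (32 + 45) × 3 - 23
Parentheses first: 32 + 45 = 77
Multiply: 77 × 3 = 231
Subtract: 231 - 23 = 208
208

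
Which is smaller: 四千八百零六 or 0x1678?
Convert 四千八百零六 (Chinese numeral) → 4×1000 + 8×100 + 6 = 4806 (decimal)
Convert 0x1678 (hexadecimal) → 1×4096 + 6×256 + 7×16 + 8 = 5752 (decimal)
Compare 4806 vs 5752: smaller = 4806
4806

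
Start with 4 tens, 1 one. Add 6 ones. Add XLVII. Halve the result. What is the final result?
Convert 4 tens, 1 one (place-value notation) → 4×10 + 1 = 41 (decimal)
Start: 41
Convert 6 ones (place-value notation) → 6 (decimal)
41 + 6 = 47
Convert XLVII (Roman numeral) → 40 + 5 + 1 + 1 = 47 (decimal)
47 + 47 = 94
94 ÷ 2 = 47
47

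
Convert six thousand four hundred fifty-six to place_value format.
Convert six thousand four hundred fifty-six (English words) → 6×1000 + 4×100 + 56 = 6456 (decimal)
Convert 6456 (decimal) → 6456 = 6×1000 + 4×100 + 5×10 + 6 → 6 thousands, 4 hundreds, 5 tens, 6 ones (place-value notation)
6 thousands, 4 hundreds, 5 tens, 6 ones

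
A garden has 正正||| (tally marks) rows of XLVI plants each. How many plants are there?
Convert XLVI (Roman numeral) → 40 + 5 + 1 = 46 (decimal)
Convert 正正||| (tally marks) → 5 + 5 + 3 = 13 (decimal)
Compute 46 × 13 = 598
598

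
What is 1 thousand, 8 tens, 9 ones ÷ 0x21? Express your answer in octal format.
Convert 1 thousand, 8 tens, 9 ones (place-value notation) → 1×1000 + 8×10 + 9 = 1089 (decimal)
Convert 0x21 (hexadecimal) → 2×16 + 1 = 33 (decimal)
Compute 1089 ÷ 33 = 33
Convert 33 (decimal) → 33 = 4×8 + 1 → 0o41 (octal)
0o41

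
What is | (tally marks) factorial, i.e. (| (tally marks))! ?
Convert | (tally marks) → 1 (decimal)
Compute 1! = 1
1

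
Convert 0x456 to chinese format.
Convert 0x456 (hexadecimal) → 4×256 + 5×16 + 6 = 1110 (decimal)
Convert 1110 (decimal) → 1110 = 1×1000 + 1×100 + 1×10 → 一千一百一十 (Chinese numeral)
一千一百一十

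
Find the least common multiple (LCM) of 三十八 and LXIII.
Convert 三十八 (Chinese numeral) → 3×10 + 8 = 38 (decimal)
Convert LXIII (Roman numeral) → 50 + 10 + 1 + 1 + 1 = 63 (decimal)
Compute lcm(38, 63) = 2394
2394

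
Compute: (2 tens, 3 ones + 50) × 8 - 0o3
Convert 2 tens, 3 ones (place-value notation) → 2×10 + 3 = 23 (decimal)
Convert 0o3 (octal) → 3 (decimal)
Expression in decimal: (23 + 50) × 8 - 3
Parentheses first: 23 + 50 = 73
Multiply: 73 × 8 = 584
Subtract: 584 - 3 = 581
581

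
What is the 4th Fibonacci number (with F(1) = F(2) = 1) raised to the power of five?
Convert the 4th Fibonacci number (with F(1) = F(2) = 1) (Fibonacci index) → 1, 1, 2, 3 → 3 (decimal)
Convert five (English words) → 5 (decimal)
Compute 3 ^ 5 = 243
243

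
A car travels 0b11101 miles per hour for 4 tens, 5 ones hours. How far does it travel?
Convert 0b11101 (binary) → 16 + 8 + 4 + 1 = 29 (decimal)
Convert 4 tens, 5 ones (place-value notation) → 4×10 + 5 = 45 (decimal)
Compute 29 × 45 = 1305
1305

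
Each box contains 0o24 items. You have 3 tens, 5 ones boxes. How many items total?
Convert 0o24 (octal) → 2×8 + 4 = 20 (decimal)
Convert 3 tens, 5 ones (place-value notation) → 3×10 + 5 = 35 (decimal)
Compute 20 × 35 = 700
700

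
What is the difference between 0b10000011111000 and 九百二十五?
Convert 0b10000011111000 (binary) → 8192 + 128 + 64 + 32 + 16 + 8 = 8440 (decimal)
Convert 九百二十五 (Chinese numeral) → 9×100 + 2×10 + 5 = 925 (decimal)
Difference: |8440 - 925| = 7515
7515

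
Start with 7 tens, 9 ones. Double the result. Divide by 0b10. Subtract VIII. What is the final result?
Convert 7 tens, 9 ones (place-value notation) → 7×10 + 9 = 79 (decimal)
Start: 79
79 × 2 = 158
Convert 0b10 (binary) → 2 (decimal)
158 ÷ 2 = 79
Convert VIII (Roman numeral) → 5 + 1 + 1 + 1 = 8 (decimal)
79 - 8 = 71
71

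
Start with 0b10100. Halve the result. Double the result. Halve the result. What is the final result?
Convert 0b10100 (binary) → 16 + 4 = 20 (decimal)
Start: 20
20 ÷ 2 = 10
10 × 2 = 20
20 ÷ 2 = 10
10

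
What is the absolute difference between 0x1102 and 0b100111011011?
Convert 0x1102 (hexadecimal) → 1×4096 + 1×256 + 2 = 4354 (decimal)
Convert 0b100111011011 (binary) → 2048 + 256 + 128 + 64 + 16 + 8 + 2 + 1 = 2523 (decimal)
Compute |4354 - 2523| = 1831
1831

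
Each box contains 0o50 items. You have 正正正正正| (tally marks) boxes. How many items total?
Convert 0o50 (octal) → 5×8 = 40 (decimal)
Convert 正正正正正| (tally marks) → 5 + 5 + 5 + 5 + 5 + 1 = 26 (decimal)
Compute 40 × 26 = 1040
1040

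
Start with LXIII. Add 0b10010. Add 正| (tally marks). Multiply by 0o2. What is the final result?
Convert LXIII (Roman numeral) → 50 + 10 + 1 + 1 + 1 = 63 (decimal)
Start: 63
Convert 0b10010 (binary) → 16 + 2 = 18 (decimal)
63 + 18 = 81
Convert 正| (tally marks) → 5 + 1 = 6 (decimal)
81 + 6 = 87
Convert 0o2 (octal) → 2 (decimal)
87 × 2 = 174
174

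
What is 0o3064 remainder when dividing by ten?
Convert 0o3064 (octal) → 3×512 + 6×8 + 4 = 1588 (decimal)
Convert ten (English words) → 10 (decimal)
Compute 1588 mod 10 = 8
8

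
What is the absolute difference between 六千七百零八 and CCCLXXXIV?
Convert 六千七百零八 (Chinese numeral) → 6×1000 + 7×100 + 8 = 6708 (decimal)
Convert CCCLXXXIV (Roman numeral) → 100 + 100 + 100 + 50 + 10 + 10 + 10 + 4 = 384 (decimal)
Compute |6708 - 384| = 6324
6324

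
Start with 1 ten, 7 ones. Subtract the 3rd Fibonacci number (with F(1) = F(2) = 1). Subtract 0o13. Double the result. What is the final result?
Convert 1 ten, 7 ones (place-value notation) → 1×10 + 7 = 17 (decimal)
Start: 17
Convert the 3rd Fibonacci number (with F(1) = F(2) = 1) (Fibonacci index) → 1, 1, 2 → 2 (decimal)
17 - 2 = 15
Convert 0o13 (octal) → 1×8 + 3 = 11 (decimal)
15 - 11 = 4
4 × 2 = 8
8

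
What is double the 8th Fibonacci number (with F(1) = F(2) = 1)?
The 8th Fibonacci number (with F(1) = F(2) = 1): 1, 1, 2, 3, 5, 8, 13, 21 → 21
Compute 21 × 2 = 42
42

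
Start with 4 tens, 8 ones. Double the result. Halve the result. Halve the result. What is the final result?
Convert 4 tens, 8 ones (place-value notation) → 4×10 + 8 = 48 (decimal)
Start: 48
48 × 2 = 96
96 ÷ 2 = 48
48 ÷ 2 = 24
24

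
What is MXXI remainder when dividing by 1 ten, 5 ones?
Convert MXXI (Roman numeral) → 1000 + 10 + 10 + 1 = 1021 (decimal)
Convert 1 ten, 5 ones (place-value notation) → 1×10 + 5 = 15 (decimal)
Compute 1021 mod 15 = 1
1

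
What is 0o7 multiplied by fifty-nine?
Convert 0o7 (octal) → 7 (decimal)
Convert fifty-nine (English words) → 59 (decimal)
Compute 7 × 59 = 413
413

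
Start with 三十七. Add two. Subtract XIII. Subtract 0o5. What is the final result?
Convert 三十七 (Chinese numeral) → 3×10 + 7 = 37 (decimal)
Start: 37
Convert two (English words) → 2 (decimal)
37 + 2 = 39
Convert XIII (Roman numeral) → 10 + 1 + 1 + 1 = 13 (decimal)
39 - 13 = 26
Convert 0o5 (octal) → 5 (decimal)
26 - 5 = 21
21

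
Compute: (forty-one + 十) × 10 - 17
Convert forty-one (English words) → 41 (decimal)
Convert 十 (Chinese numeral) → 1×10 = 10 (decimal)
Expression in decimal: (41 + 10) × 10 - 17
Parentheses first: 41 + 10 = 51
Multiply: 51 × 10 = 510
Subtract: 510 - 17 = 493
493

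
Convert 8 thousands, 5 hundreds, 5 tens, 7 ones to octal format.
Convert 8 thousands, 5 hundreds, 5 tens, 7 ones (place-value notation) → 8×1000 + 5×100 + 5×10 + 7 = 8557 (decimal)
Convert 8557 (decimal) → 8557 = 2×4096 + 5×64 + 5×8 + 5 → 0o20555 (octal)
0o20555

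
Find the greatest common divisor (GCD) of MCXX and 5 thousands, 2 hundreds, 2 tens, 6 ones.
Convert MCXX (Roman numeral) → 1000 + 100 + 10 + 10 = 1120 (decimal)
Convert 5 thousands, 2 hundreds, 2 tens, 6 ones (place-value notation) → 5×1000 + 2×100 + 2×10 + 6 = 5226 (decimal)
Compute gcd(1120, 5226) = 2
2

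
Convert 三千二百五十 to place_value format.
Convert 三千二百五十 (Chinese numeral) → 3×1000 + 2×100 + 5×10 = 3250 (decimal)
Convert 3250 (decimal) → 3250 = 3×1000 + 2×100 + 5×10 → 3 thousands, 2 hundreds, 5 tens (place-value notation)
3 thousands, 2 hundreds, 5 tens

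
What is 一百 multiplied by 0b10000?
Convert 一百 (Chinese numeral) → 1×100 = 100 (decimal)
Convert 0b10000 (binary) → 16 (decimal)
Compute 100 × 16 = 1600
1600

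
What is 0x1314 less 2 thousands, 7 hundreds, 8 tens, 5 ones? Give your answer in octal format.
Convert 0x1314 (hexadecimal) → 1×4096 + 3×256 + 1×16 + 4 = 4884 (decimal)
Convert 2 thousands, 7 hundreds, 8 tens, 5 ones (place-value notation) → 2×1000 + 7×100 + 8×10 + 5 = 2785 (decimal)
Compute 4884 - 2785 = 2099
Convert 2099 (decimal) → 2099 = 4×512 + 6×8 + 3 → 0o4063 (octal)
0o4063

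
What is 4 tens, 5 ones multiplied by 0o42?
Convert 4 tens, 5 ones (place-value notation) → 4×10 + 5 = 45 (decimal)
Convert 0o42 (octal) → 4×8 + 2 = 34 (decimal)
Compute 45 × 34 = 1530
1530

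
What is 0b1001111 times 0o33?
Convert 0b1001111 (binary) → 64 + 8 + 4 + 2 + 1 = 79 (decimal)
Convert 0o33 (octal) → 3×8 + 3 = 27 (decimal)
Compute 79 × 27 = 2133
2133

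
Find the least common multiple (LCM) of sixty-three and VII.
Convert sixty-three (English words) → 63 (decimal)
Convert VII (Roman numeral) → 5 + 1 + 1 = 7 (decimal)
Compute lcm(63, 7) = 63
63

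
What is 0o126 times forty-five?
Convert 0o126 (octal) → 1×64 + 2×8 + 6 = 86 (decimal)
Convert forty-five (English words) → 45 (decimal)
Compute 86 × 45 = 3870
3870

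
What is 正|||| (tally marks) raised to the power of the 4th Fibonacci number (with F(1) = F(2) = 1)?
Convert 正|||| (tally marks) → 5 + 4 = 9 (decimal)
Convert the 4th Fibonacci number (with F(1) = F(2) = 1) (Fibonacci index) → 1, 1, 2, 3 → 3 (decimal)
Compute 9 ^ 3 = 729
729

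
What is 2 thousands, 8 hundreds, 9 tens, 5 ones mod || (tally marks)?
Convert 2 thousands, 8 hundreds, 9 tens, 5 ones (place-value notation) → 2×1000 + 8×100 + 9×10 + 5 = 2895 (decimal)
Convert || (tally marks) → 2 (decimal)
Compute 2895 mod 2 = 1
1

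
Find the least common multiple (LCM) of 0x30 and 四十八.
Convert 0x30 (hexadecimal) → 3×16 = 48 (decimal)
Convert 四十八 (Chinese numeral) → 4×10 + 8 = 48 (decimal)
Compute lcm(48, 48) = 48
48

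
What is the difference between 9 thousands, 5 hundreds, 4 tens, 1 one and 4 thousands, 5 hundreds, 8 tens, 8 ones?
Convert 9 thousands, 5 hundreds, 4 tens, 1 one (place-value notation) → 9×1000 + 5×100 + 4×10 + 1 = 9541 (decimal)
Convert 4 thousands, 5 hundreds, 8 tens, 8 ones (place-value notation) → 4×1000 + 5×100 + 8×10 + 8 = 4588 (decimal)
Difference: |9541 - 4588| = 4953
4953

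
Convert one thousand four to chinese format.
Convert one thousand four (English words) → 1×1000 + 4 = 1004 (decimal)
Convert 1004 (decimal) → 1004 = 1×1000 + 4 → 一千零四 (Chinese numeral)
一千零四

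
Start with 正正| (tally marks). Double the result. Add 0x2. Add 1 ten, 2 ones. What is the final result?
Convert 正正| (tally marks) → 5 + 5 + 1 = 11 (decimal)
Start: 11
11 × 2 = 22
Convert 0x2 (hexadecimal) → 2 (decimal)
22 + 2 = 24
Convert 1 ten, 2 ones (place-value notation) → 1×10 + 2 = 12 (decimal)
24 + 12 = 36
36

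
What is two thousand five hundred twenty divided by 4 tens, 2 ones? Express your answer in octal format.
Convert two thousand five hundred twenty (English words) → 2×1000 + 5×100 + 20 = 2520 (decimal)
Convert 4 tens, 2 ones (place-value notation) → 4×10 + 2 = 42 (decimal)
Compute 2520 ÷ 42 = 60
Convert 60 (decimal) → 60 = 7×8 + 4 → 0o74 (octal)
0o74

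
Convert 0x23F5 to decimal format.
Convert 0x23F5 (hexadecimal) → 2×4096 + 3×256 + 15×16 + 5 = 9205 (decimal)
9205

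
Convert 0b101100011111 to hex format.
Convert 0b101100011111 (binary) → 2048 + 512 + 256 + 16 + 8 + 4 + 2 + 1 = 2847 (decimal)
Convert 2847 (decimal) → 2847 = 11×256 + 1×16 + 15 → 0xB1F (hexadecimal)
0xB1F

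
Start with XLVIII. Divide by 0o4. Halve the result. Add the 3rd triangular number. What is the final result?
Convert XLVIII (Roman numeral) → 40 + 5 + 1 + 1 + 1 = 48 (decimal)
Start: 48
Convert 0o4 (octal) → 4 (decimal)
48 ÷ 4 = 12
12 ÷ 2 = 6
Convert the 3rd triangular number (triangular index) → 3×4/2 = 6 (decimal)
6 + 6 = 12
12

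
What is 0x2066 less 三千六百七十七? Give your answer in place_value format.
Convert 0x2066 (hexadecimal) → 2×4096 + 6×16 + 6 = 8294 (decimal)
Convert 三千六百七十七 (Chinese numeral) → 3×1000 + 6×100 + 7×10 + 7 = 3677 (decimal)
Compute 8294 - 3677 = 4617
Convert 4617 (decimal) → 4617 = 4×1000 + 6×100 + 1×10 + 7 → 4 thousands, 6 hundreds, 1 ten, 7 ones (place-value notation)
4 thousands, 6 hundreds, 1 ten, 7 ones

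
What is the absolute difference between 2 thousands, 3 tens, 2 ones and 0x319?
Convert 2 thousands, 3 tens, 2 ones (place-value notation) → 2×1000 + 3×10 + 2 = 2032 (decimal)
Convert 0x319 (hexadecimal) → 3×256 + 1×16 + 9 = 793 (decimal)
Compute |2032 - 793| = 1239
1239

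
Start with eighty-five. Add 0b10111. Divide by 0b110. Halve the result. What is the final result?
Convert eighty-five (English words) → 85 (decimal)
Start: 85
Convert 0b10111 (binary) → 16 + 4 + 2 + 1 = 23 (decimal)
85 + 23 = 108
Convert 0b110 (binary) → 4 + 2 = 6 (decimal)
108 ÷ 6 = 18
18 ÷ 2 = 9
9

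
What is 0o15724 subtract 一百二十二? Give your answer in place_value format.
Convert 0o15724 (octal) → 1×4096 + 5×512 + 7×64 + 2×8 + 4 = 7124 (decimal)
Convert 一百二十二 (Chinese numeral) → 1×100 + 2×10 + 2 = 122 (decimal)
Compute 7124 - 122 = 7002
Convert 7002 (decimal) → 7002 = 7×1000 + 2 → 7 thousands, 2 ones (place-value notation)
7 thousands, 2 ones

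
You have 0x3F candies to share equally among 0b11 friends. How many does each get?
Convert 0x3F (hexadecimal) → 3×16 + 15 = 63 (decimal)
Convert 0b11 (binary) → 2 + 1 = 3 (decimal)
Compute 63 ÷ 3 = 21
21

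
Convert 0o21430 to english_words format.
Convert 0o21430 (octal) → 2×4096 + 1×512 + 4×64 + 3×8 = 8984 (decimal)
Convert 8984 (decimal) → 8984 = 8×1000 + 9×100 + 84 → eight thousand nine hundred eighty-four (English words)
eight thousand nine hundred eighty-four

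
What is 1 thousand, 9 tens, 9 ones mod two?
Convert 1 thousand, 9 tens, 9 ones (place-value notation) → 1×1000 + 9×10 + 9 = 1099 (decimal)
Convert two (English words) → 2 (decimal)
Compute 1099 mod 2 = 1
1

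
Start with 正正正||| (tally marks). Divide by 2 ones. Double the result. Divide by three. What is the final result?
Convert 正正正||| (tally marks) → 5 + 5 + 5 + 3 = 18 (decimal)
Start: 18
Convert 2 ones (place-value notation) → 2 (decimal)
18 ÷ 2 = 9
9 × 2 = 18
Convert three (English words) → 3 (decimal)
18 ÷ 3 = 6
6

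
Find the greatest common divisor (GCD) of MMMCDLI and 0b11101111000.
Convert MMMCDLI (Roman numeral) → 1000 + 1000 + 1000 + 400 + 50 + 1 = 3451 (decimal)
Convert 0b11101111000 (binary) → 1024 + 512 + 256 + 64 + 32 + 16 + 8 = 1912 (decimal)
Compute gcd(3451, 1912) = 1
1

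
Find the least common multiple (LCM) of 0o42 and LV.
Convert 0o42 (octal) → 4×8 + 2 = 34 (decimal)
Convert LV (Roman numeral) → 50 + 5 = 55 (decimal)
Compute lcm(34, 55) = 1870
1870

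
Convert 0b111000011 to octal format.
Convert 0b111000011 (binary) → 256 + 128 + 64 + 2 + 1 = 451 (decimal)
Convert 451 (decimal) → 451 = 7×64 + 3 → 0o703 (octal)
0o703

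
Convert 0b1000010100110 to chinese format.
Convert 0b1000010100110 (binary) → 4096 + 128 + 32 + 4 + 2 = 4262 (decimal)
Convert 4262 (decimal) → 4262 = 4×1000 + 2×100 + 6×10 + 2 → 四千二百六十二 (Chinese numeral)
四千二百六十二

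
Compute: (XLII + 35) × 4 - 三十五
Convert XLII (Roman numeral) → 40 + 1 + 1 = 42 (decimal)
Convert 三十五 (Chinese numeral) → 3×10 + 5 = 35 (decimal)
Expression in decimal: (42 + 35) × 4 - 35
Parentheses first: 42 + 35 = 77
Multiply: 77 × 4 = 308
Subtract: 308 - 35 = 273
273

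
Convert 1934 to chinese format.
Convert 1934 (decimal) → 1934 = 1×1000 + 9×100 + 3×10 + 4 → 一千九百三十四 (Chinese numeral)
一千九百三十四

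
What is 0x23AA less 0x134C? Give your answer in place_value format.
Convert 0x23AA (hexadecimal) → 2×4096 + 3×256 + 10×16 + 10 = 9130 (decimal)
Convert 0x134C (hexadecimal) → 1×4096 + 3×256 + 4×16 + 12 = 4940 (decimal)
Compute 9130 - 4940 = 4190
Convert 4190 (decimal) → 4190 = 4×1000 + 1×100 + 9×10 → 4 thousands, 1 hundred, 9 tens (place-value notation)
4 thousands, 1 hundred, 9 tens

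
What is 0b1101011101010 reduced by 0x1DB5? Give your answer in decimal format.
Convert 0b1101011101010 (binary) → 4096 + 2048 + 512 + 128 + 64 + 32 + 8 + 2 = 6890 (decimal)
Convert 0x1DB5 (hexadecimal) → 1×4096 + 13×256 + 11×16 + 5 = 7605 (decimal)
Compute 6890 - 7605 = -715
-715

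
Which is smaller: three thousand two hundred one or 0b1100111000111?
Convert three thousand two hundred one (English words) → 3×1000 + 2×100 + 1 = 3201 (decimal)
Convert 0b1100111000111 (binary) → 4096 + 2048 + 256 + 128 + 64 + 4 + 2 + 1 = 6599 (decimal)
Compare 3201 vs 6599: smaller = 3201
3201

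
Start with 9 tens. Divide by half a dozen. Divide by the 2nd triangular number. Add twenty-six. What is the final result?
Convert 9 tens (place-value notation) → 9×10 = 90 (decimal)
Start: 90
Convert half a dozen (colloquial) → 6 (decimal)
90 ÷ 6 = 15
Convert the 2nd triangular number (triangular index) → 2×3/2 = 3 (decimal)
15 ÷ 3 = 5
Convert twenty-six (English words) → 26 (decimal)
5 + 26 = 31
31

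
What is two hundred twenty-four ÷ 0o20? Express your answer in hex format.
Convert two hundred twenty-four (English words) → 2×100 + 24 = 224 (decimal)
Convert 0o20 (octal) → 2×8 = 16 (decimal)
Compute 224 ÷ 16 = 14
Convert 14 (decimal) → 0xE (hexadecimal)
0xE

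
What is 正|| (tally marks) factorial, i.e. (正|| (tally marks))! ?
Convert 正|| (tally marks) → 5 + 2 = 7 (decimal)
Compute 7! = 5040
5040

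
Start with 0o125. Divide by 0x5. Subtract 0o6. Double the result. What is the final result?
Convert 0o125 (octal) → 1×64 + 2×8 + 5 = 85 (decimal)
Start: 85
Convert 0x5 (hexadecimal) → 5 (decimal)
85 ÷ 5 = 17
Convert 0o6 (octal) → 6 (decimal)
17 - 6 = 11
11 × 2 = 22
22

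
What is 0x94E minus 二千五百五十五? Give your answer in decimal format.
Convert 0x94E (hexadecimal) → 9×256 + 4×16 + 14 = 2382 (decimal)
Convert 二千五百五十五 (Chinese numeral) → 2×1000 + 5×100 + 5×10 + 5 = 2555 (decimal)
Compute 2382 - 2555 = -173
-173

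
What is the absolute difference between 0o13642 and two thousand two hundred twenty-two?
Convert 0o13642 (octal) → 1×4096 + 3×512 + 6×64 + 4×8 + 2 = 6050 (decimal)
Convert two thousand two hundred twenty-two (English words) → 2×1000 + 2×100 + 22 = 2222 (decimal)
Compute |6050 - 2222| = 3828
3828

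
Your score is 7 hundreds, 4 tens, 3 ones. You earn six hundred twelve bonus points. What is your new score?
Convert 7 hundreds, 4 tens, 3 ones (place-value notation) → 7×100 + 4×10 + 3 = 743 (decimal)
Convert six hundred twelve (English words) → 6×100 + 12 = 612 (decimal)
Compute 743 + 612 = 1355
1355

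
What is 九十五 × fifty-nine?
Convert 九十五 (Chinese numeral) → 9×10 + 5 = 95 (decimal)
Convert fifty-nine (English words) → 59 (decimal)
Compute 95 × 59 = 5605
5605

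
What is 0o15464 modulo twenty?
Convert 0o15464 (octal) → 1×4096 + 5×512 + 4×64 + 6×8 + 4 = 6964 (decimal)
Convert twenty (English words) → 20 (decimal)
Compute 6964 mod 20 = 4
4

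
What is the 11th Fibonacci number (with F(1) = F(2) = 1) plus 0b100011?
The 11th Fibonacci number (with F(1) = F(2) = 1): 1, 1, 2, 3, 5, 8, 13, 21, 34, 55, 89 → 89
Convert 0b100011 (binary) → 32 + 2 + 1 = 35 (decimal)
Compute 89 + 35 = 124
124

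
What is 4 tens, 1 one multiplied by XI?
Convert 4 tens, 1 one (place-value notation) → 4×10 + 1 = 41 (decimal)
Convert XI (Roman numeral) → 10 + 1 = 11 (decimal)
Compute 41 × 11 = 451
451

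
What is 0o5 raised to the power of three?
Convert 0o5 (octal) → 5 (decimal)
Convert three (English words) → 3 (decimal)
Compute 5 ^ 3 = 125
125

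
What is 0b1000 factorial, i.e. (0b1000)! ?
Convert 0b1000 (binary) → 8 (decimal)
Compute 8! = 40320
40320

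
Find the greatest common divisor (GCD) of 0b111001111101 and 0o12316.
Convert 0b111001111101 (binary) → 2048 + 1024 + 512 + 64 + 32 + 16 + 8 + 4 + 1 = 3709 (decimal)
Convert 0o12316 (octal) → 1×4096 + 2×512 + 3×64 + 1×8 + 6 = 5326 (decimal)
Compute gcd(3709, 5326) = 1
1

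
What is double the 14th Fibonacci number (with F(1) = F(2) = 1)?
The 14th Fibonacci number (with F(1) = F(2) = 1): 1, 1, 2, 3, 5, 8, 13, 21, 34, 55, 89, 144, 233, 377 → 377
Compute 377 × 2 = 754
754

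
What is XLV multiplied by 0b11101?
Convert XLV (Roman numeral) → 40 + 5 = 45 (decimal)
Convert 0b11101 (binary) → 16 + 8 + 4 + 1 = 29 (decimal)
Compute 45 × 29 = 1305
1305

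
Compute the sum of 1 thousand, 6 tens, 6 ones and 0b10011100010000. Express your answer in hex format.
Convert 1 thousand, 6 tens, 6 ones (place-value notation) → 1×1000 + 6×10 + 6 = 1066 (decimal)
Convert 0b10011100010000 (binary) → 8192 + 1024 + 512 + 256 + 16 = 10000 (decimal)
Compute 1066 + 10000 = 11066
Convert 11066 (decimal) → 11066 = 2×4096 + 11×256 + 3×16 + 10 → 0x2B3A (hexadecimal)
0x2B3A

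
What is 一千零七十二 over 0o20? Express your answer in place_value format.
Convert 一千零七十二 (Chinese numeral) → 1×1000 + 7×10 + 2 = 1072 (decimal)
Convert 0o20 (octal) → 2×8 = 16 (decimal)
Compute 1072 ÷ 16 = 67
Convert 67 (decimal) → 67 = 6×10 + 7 → 6 tens, 7 ones (place-value notation)
6 tens, 7 ones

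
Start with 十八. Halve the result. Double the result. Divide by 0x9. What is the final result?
Convert 十八 (Chinese numeral) → 1×10 + 8 = 18 (decimal)
Start: 18
18 ÷ 2 = 9
9 × 2 = 18
Convert 0x9 (hexadecimal) → 9 (decimal)
18 ÷ 9 = 2
2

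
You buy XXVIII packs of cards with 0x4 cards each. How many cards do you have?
Convert 0x4 (hexadecimal) → 4 (decimal)
Convert XXVIII (Roman numeral) → 10 + 10 + 5 + 1 + 1 + 1 = 28 (decimal)
Compute 4 × 28 = 112
112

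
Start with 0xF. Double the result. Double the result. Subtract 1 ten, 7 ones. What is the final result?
Convert 0xF (hexadecimal) → 15 (decimal)
Start: 15
15 × 2 = 30
30 × 2 = 60
Convert 1 ten, 7 ones (place-value notation) → 1×10 + 7 = 17 (decimal)
60 - 17 = 43
43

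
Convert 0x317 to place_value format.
Convert 0x317 (hexadecimal) → 3×256 + 1×16 + 7 = 791 (decimal)
Convert 791 (decimal) → 791 = 7×100 + 9×10 + 1 → 7 hundreds, 9 tens, 1 one (place-value notation)
7 hundreds, 9 tens, 1 one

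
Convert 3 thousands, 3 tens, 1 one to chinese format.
Convert 3 thousands, 3 tens, 1 one (place-value notation) → 3×1000 + 3×10 + 1 = 3031 (decimal)
Convert 3031 (decimal) → 3031 = 3×1000 + 3×10 + 1 → 三千零三十一 (Chinese numeral)
三千零三十一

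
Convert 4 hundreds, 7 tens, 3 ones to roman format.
Convert 4 hundreds, 7 tens, 3 ones (place-value notation) → 4×100 + 7×10 + 3 = 473 (decimal)
Convert 473 (decimal) → 473 = 400 + 50 + 10 + 10 + 1 + 1 + 1 → CDLXXIII (Roman numeral)
CDLXXIII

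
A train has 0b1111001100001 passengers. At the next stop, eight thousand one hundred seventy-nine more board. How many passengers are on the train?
Convert 0b1111001100001 (binary) → 4096 + 2048 + 1024 + 512 + 64 + 32 + 1 = 7777 (decimal)
Convert eight thousand one hundred seventy-nine (English words) → 8×1000 + 1×100 + 79 = 8179 (decimal)
Compute 7777 + 8179 = 15956
15956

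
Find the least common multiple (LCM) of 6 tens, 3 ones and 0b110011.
Convert 6 tens, 3 ones (place-value notation) → 6×10 + 3 = 63 (decimal)
Convert 0b110011 (binary) → 32 + 16 + 2 + 1 = 51 (decimal)
Compute lcm(63, 51) = 1071
1071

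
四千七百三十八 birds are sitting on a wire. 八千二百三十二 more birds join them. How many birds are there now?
Convert 四千七百三十八 (Chinese numeral) → 4×1000 + 7×100 + 3×10 + 8 = 4738 (decimal)
Convert 八千二百三十二 (Chinese numeral) → 8×1000 + 2×100 + 3×10 + 2 = 8232 (decimal)
Compute 4738 + 8232 = 12970
12970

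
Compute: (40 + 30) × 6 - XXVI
Convert XXVI (Roman numeral) → 10 + 10 + 5 + 1 = 26 (decimal)
Expression in decimal: (40 + 30) × 6 - 26
Parentheses first: 40 + 30 = 70
Multiply: 70 × 6 = 420
Subtract: 420 - 26 = 394
394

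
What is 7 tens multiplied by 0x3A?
Convert 7 tens (place-value notation) → 7×10 = 70 (decimal)
Convert 0x3A (hexadecimal) → 3×16 + 10 = 58 (decimal)
Compute 70 × 58 = 4060
4060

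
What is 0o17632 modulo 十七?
Convert 0o17632 (octal) → 1×4096 + 7×512 + 6×64 + 3×8 + 2 = 8090 (decimal)
Convert 十七 (Chinese numeral) → 1×10 + 7 = 17 (decimal)
Compute 8090 mod 17 = 15
15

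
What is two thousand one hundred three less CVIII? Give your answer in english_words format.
Convert two thousand one hundred three (English words) → 2×1000 + 1×100 + 3 = 2103 (decimal)
Convert CVIII (Roman numeral) → 100 + 5 + 1 + 1 + 1 = 108 (decimal)
Compute 2103 - 108 = 1995
Convert 1995 (decimal) → 1995 = 1×1000 + 9×100 + 95 → one thousand nine hundred ninety-five (English words)
one thousand nine hundred ninety-five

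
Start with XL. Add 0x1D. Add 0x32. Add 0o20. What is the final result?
Convert XL (Roman numeral) → 40 (decimal)
Start: 40
Convert 0x1D (hexadecimal) → 1×16 + 13 = 29 (decimal)
40 + 29 = 69
Convert 0x32 (hexadecimal) → 3×16 + 2 = 50 (decimal)
69 + 50 = 119
Convert 0o20 (octal) → 2×8 = 16 (decimal)
119 + 16 = 135
135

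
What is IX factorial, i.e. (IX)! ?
Convert IX (Roman numeral) → 9 (decimal)
Compute 9! = 362880
362880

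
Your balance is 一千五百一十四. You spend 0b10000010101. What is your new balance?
Convert 一千五百一十四 (Chinese numeral) → 1×1000 + 5×100 + 1×10 + 4 = 1514 (decimal)
Convert 0b10000010101 (binary) → 1024 + 16 + 4 + 1 = 1045 (decimal)
Compute 1514 - 1045 = 469
469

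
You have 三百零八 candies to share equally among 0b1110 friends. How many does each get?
Convert 三百零八 (Chinese numeral) → 3×100 + 8 = 308 (decimal)
Convert 0b1110 (binary) → 8 + 4 + 2 = 14 (decimal)
Compute 308 ÷ 14 = 22
22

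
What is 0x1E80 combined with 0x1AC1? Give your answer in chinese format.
Convert 0x1E80 (hexadecimal) → 1×4096 + 14×256 + 8×16 = 7808 (decimal)
Convert 0x1AC1 (hexadecimal) → 1×4096 + 10×256 + 12×16 + 1 = 6849 (decimal)
Compute 7808 + 6849 = 14657
Convert 14657 (decimal) → 14657 = 1×10000 + 4×1000 + 6×100 + 5×10 + 7 → 一万四千六百五十七 (Chinese numeral)
一万四千六百五十七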